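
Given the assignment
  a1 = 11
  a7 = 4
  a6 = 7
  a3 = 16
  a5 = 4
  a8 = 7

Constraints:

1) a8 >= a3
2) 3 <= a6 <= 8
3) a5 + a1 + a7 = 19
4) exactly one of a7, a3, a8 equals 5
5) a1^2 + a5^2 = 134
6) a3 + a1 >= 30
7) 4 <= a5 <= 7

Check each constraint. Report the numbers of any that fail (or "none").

Constraints 1, 4, 5, and 6 do not hold.

1) a8 = 7, a3 = 16; 7 < 16 (want ≥)  fails
2) a6 = 7 lies in [3, 8]  holds
3) a5 + a1 + a7 = 4 + 11 + 4 = 19  holds
4) a7=4, a3=16, a8=7; 0 of them equal 5, not exactly one  fails
5) a1^2 + a5^2 = 11^2 + 4^2 = 121 + 16 = 137, not 134  fails
6) a3 + a1 = 16 + 11 = 27; 27 < 30, bound 30 not met  fails
7) a5 = 4 lies in [4, 7]  holds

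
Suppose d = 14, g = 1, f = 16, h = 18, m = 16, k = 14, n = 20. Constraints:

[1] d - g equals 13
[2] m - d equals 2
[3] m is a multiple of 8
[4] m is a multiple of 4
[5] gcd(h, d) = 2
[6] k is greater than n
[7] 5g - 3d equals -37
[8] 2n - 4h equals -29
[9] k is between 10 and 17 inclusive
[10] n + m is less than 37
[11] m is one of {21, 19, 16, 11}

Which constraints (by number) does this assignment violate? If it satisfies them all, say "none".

[1] d - g = 14 - 1 = 13  true
[2] m - d = 16 - 14 = 2  true
[3] 16 / 8 = 2, so 8 divides 16  true
[4] 16 / 4 = 4, so 4 divides 16  true
[5] gcd(18, 14) = 2  true
[6] k = 14, n = 20; 14 ≤ 20 (want >)  false
[7] 5g - 3d = 5(1) - 3(14) = -37  true
[8] 2n - 4h = 2(20) - 4(18) = -32, not -29  false
[9] k = 14 lies in [10, 17]  true
[10] n + m = 20 + 16 = 36; 36 < 37  true
[11] m = 16 is in {21, 19, 16, 11}  true

The assignment fails constraints 6 and 8.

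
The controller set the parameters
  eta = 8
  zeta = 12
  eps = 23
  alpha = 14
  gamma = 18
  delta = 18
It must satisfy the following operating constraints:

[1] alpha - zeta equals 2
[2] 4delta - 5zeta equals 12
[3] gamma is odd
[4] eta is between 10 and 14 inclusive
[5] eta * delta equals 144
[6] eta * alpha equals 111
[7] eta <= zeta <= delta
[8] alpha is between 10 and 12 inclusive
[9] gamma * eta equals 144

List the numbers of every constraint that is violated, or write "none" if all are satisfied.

[1] alpha - zeta = 14 - 12 = 2 — satisfied.
[2] 4delta - 5zeta = 4(18) - 5(12) = 12 — satisfied.
[3] gamma = 18 is even — violated.
[4] eta = 8 is outside [10, 14] — violated.
[5] eta * delta = 8 * 18 = 144 — satisfied.
[6] eta * alpha = 8 * 14 = 112, not 111 — violated.
[7] values 8 <= 12 <= 18 — satisfied.
[8] alpha = 14 is outside [10, 12] — violated.
[9] gamma * eta = 18 * 8 = 144 — satisfied.

The assignment fails constraints 3, 4, 6, and 8.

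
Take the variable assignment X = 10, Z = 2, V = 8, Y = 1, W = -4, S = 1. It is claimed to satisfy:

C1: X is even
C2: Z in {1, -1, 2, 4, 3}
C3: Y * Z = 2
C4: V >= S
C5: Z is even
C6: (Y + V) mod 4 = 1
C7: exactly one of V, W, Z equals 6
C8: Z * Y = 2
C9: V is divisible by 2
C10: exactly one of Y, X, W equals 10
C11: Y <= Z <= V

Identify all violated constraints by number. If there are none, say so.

C1: X = 10 is even  ✔
C2: Z = 2 is in {1, -1, 2, 4, 3}  ✔
C3: Y * Z = 1 * 2 = 2  ✔
C4: V = 8, S = 1; 8 ≥ 1  ✔
C5: Z = 2 is even  ✔
C6: Y + V = 9; 9 mod 4 = 1  ✔
C7: V=8, W=-4, Z=2; 0 of them equal 6, not exactly one  ✘
C8: Z * Y = 2 * 1 = 2  ✔
C9: 8 / 2 = 4, so 2 divides 8  ✔
C10: Y=1, X=10, W=-4; 1 of them equals 10  ✔
C11: values 1 <= 2 <= 8  ✔

No — constraint 7 is not satisfied.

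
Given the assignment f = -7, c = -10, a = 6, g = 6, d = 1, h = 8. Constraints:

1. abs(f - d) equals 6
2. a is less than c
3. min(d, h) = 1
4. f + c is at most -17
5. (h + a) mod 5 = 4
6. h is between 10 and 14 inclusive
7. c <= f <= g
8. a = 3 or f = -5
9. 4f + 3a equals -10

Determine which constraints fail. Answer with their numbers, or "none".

No — constraints 1, 2, 6, and 8 are not satisfied.

1. abs(-7 - 1) = 8, not 6 — violated.
2. a = 6, c = -10; 6 ≥ -10 (want <) — violated.
3. min(1, 8) = 1 — satisfied.
4. f + c = -7 + (-10) = -17; -17 ≤ -17 — satisfied.
5. h + a = 14; 14 mod 5 = 4 — satisfied.
6. h = 8 is outside [10, 14] — violated.
7. values -10 <= -7 <= 6 — satisfied.
8. a = 6 ≠ 3 and f = -7 ≠ -5; both disjuncts false — violated.
9. 4f + 3a = 4(-7) + 3(6) = -10 — satisfied.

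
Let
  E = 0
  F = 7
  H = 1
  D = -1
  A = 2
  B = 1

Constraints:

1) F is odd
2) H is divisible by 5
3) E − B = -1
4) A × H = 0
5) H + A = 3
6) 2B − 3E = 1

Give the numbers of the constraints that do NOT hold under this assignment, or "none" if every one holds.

1) F = 7 is odd — holds.
2) 1 = 5×0 + 1, so 5 does not divide 1 — does not hold.
3) E − B = 0 − 1 = -1 — holds.
4) A × H = 2 × 1 = 2, not 0 — does not hold.
5) H + A = 1 + 2 = 3 — holds.
6) 2B − 3E = 2(1) − 3(0) = 2, not 1 — does not hold.

Constraints 2, 4, and 6 do not hold.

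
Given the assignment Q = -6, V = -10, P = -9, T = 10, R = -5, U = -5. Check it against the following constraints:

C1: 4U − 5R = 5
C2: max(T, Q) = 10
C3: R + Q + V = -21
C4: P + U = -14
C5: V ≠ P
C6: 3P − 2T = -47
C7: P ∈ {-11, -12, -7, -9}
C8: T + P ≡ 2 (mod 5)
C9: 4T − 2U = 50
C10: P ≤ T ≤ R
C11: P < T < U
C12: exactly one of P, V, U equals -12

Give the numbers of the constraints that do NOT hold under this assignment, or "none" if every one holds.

C1: 4U − 5R = 4(-5) − 5(-5) = 5 — satisfied.
C2: max(10, -6) = 10 — satisfied.
C3: R + Q + V = -5 + (-6) + (-10) = -21 — satisfied.
C4: P + U = -9 + (-5) = -14 — satisfied.
C5: V = -10, P = -9; distinct — satisfied.
C6: 3P − 2T = 3(-9) − 2(10) = -47 — satisfied.
C7: P = -9 is in {-11, -12, -7, -9} — satisfied.
C8: T + P = 1; 1 mod 5 = 1, not 2 — violated.
C9: 4T − 2U = 4(10) − 2(-5) = 50 — satisfied.
C10: values -9, 10, -5; T = 10 is not ≤ R = -5 — violated.
C11: values -9, 10, -5; T = 10 is not < U = -5 — violated.
C12: P=-9, V=-10, U=-5; 0 of them equal -12, not exactly one — violated.

Violated: 8, 10, 11, 12.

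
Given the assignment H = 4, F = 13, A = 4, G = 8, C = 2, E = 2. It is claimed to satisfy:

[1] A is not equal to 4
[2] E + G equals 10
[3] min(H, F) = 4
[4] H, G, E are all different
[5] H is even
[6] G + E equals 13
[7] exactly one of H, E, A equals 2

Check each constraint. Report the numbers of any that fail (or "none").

[1] A = 4, but 4 is required to differ  ✗
[2] E + G = 2 + 8 = 10  ✓
[3] min(4, 13) = 4  ✓
[4] values 4, 8, 2 are pairwise distinct  ✓
[5] H = 4 is even  ✓
[6] G + E = 8 + 2 = 10, not 13  ✗
[7] H=4, E=2, A=4; 1 of them equals 2  ✓

No — constraints 1 and 6 are not satisfied.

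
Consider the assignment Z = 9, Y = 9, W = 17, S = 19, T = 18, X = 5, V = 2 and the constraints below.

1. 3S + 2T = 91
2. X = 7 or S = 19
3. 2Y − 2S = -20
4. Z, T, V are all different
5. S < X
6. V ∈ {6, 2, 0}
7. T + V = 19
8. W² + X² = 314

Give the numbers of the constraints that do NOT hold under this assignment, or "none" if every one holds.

No — constraints 1, 5, 7 are not satisfied.

1. 3S + 2T = 3(19) + 2(18) = 93, not 91 — violated.
2. X = 5 ≠ 7, but S = 19 = 19 (second disjunct) — OK.
3. 2Y − 2S = 2(9) − 2(19) = -20 — OK.
4. values 9, 18, 2 are pairwise distinct — OK.
5. S = 19, X = 5; 19 ≥ 5 (want <) — violated.
6. V = 2 is in {6, 2, 0} — OK.
7. T + V = 18 + 2 = 20, not 19 — violated.
8. W² + X² = 17² + 5² = 289 + 25 = 314 — OK.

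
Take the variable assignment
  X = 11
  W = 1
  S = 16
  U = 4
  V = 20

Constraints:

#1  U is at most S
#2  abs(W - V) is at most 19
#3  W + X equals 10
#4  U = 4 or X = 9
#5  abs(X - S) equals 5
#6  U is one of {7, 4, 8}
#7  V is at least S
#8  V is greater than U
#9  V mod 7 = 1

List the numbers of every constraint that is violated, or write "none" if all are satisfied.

Violated: 3, 9.

#1 U = 4, S = 16; 4 ≤ 16  ✓
#2 abs(1 - 20) = 19; 19 ≤ 19  ✓
#3 W + X = 1 + 11 = 12, not 10  ✗
#4 U = 4 = 4 (first disjunct)  ✓
#5 abs(11 - 16) = 5  ✓
#6 U = 4 is in {7, 4, 8}  ✓
#7 V = 20, S = 16; 20 ≥ 16  ✓
#8 V = 20, U = 4; 20 > 4  ✓
#9 20 mod 7 = 6, not 1  ✗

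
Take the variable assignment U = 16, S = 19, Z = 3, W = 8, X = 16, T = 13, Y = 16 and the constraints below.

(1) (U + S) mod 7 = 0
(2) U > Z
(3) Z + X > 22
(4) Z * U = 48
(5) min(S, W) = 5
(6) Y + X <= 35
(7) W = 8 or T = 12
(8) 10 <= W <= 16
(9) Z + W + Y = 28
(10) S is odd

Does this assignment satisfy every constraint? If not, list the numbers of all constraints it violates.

(1) U + S = 35; 35 mod 7 = 0 — satisfied.
(2) U = 16, Z = 3; 16 > 3 — satisfied.
(3) Z + X = 3 + 16 = 19; 19 ≤ 22, bound 22 not met — violated.
(4) Z * U = 3 * 16 = 48 — satisfied.
(5) min(19, 8) = 8, not 5 — violated.
(6) Y + X = 16 + 16 = 32; 32 ≤ 35 — satisfied.
(7) W = 8 = 8 (first disjunct) — satisfied.
(8) W = 8 is outside [10, 16] — violated.
(9) Z + W + Y = 3 + 8 + 16 = 27, not 28 — violated.
(10) S = 19 is odd — satisfied.

No — constraints 3, 5, 8, and 9 are not satisfied.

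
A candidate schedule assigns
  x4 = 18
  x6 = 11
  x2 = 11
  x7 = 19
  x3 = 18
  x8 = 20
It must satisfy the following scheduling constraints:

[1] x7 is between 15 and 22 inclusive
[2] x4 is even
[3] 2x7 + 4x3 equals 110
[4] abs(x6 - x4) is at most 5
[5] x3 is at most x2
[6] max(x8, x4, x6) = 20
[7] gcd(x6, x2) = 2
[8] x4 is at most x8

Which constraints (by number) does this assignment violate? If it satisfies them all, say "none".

Constraints 4, 5, and 7 are violated.

[1] x7 = 19 lies in [15, 22]  ✓
[2] x4 = 18 is even  ✓
[3] 2x7 + 4x3 = 2(19) + 4(18) = 110  ✓
[4] abs(11 - 18) = 7; 7 > 5, exceeds bound 5  ✗
[5] x3 = 18, x2 = 11; 18 > 11 (want ≤)  ✗
[6] max(20, 18, 11) = 20  ✓
[7] gcd(11, 11) = 11, not 2  ✗
[8] x4 = 18, x8 = 20; 18 ≤ 20  ✓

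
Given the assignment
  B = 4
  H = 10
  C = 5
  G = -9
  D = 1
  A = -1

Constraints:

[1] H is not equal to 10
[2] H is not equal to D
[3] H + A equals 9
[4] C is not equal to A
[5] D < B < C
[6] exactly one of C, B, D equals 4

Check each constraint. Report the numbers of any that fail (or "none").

Constraint 1 does not hold.

[1] H = 10, but 10 is required to differ  false
[2] H = 10, D = 1; distinct  true
[3] H + A = 10 + (-1) = 9  true
[4] C = 5, A = -1; distinct  true
[5] values 1 < 4 < 5  true
[6] C=5, B=4, D=1; 1 of them equals 4  true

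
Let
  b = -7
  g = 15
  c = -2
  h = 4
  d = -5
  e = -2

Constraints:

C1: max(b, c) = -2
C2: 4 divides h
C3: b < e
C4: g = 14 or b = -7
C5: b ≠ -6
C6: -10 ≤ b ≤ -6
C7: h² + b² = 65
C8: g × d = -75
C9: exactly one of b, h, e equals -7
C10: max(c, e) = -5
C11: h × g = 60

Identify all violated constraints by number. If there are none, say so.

C1: max(-7, -2) = -2 — holds.
C2: 4 / 4 = 1, so 4 divides 4 — holds.
C3: b = -7, e = -2; -7 < -2 — holds.
C4: g = 15 ≠ 14, but b = -7 = -7 (second disjunct) — holds.
C5: b = -7, and -7 ≠ -6 — holds.
C6: b = -7 lies in [-10, -6] — holds.
C7: h² + b² = 4² + (-7)² = 16 + 49 = 65 — holds.
C8: g × d = 15 × (-5) = -75 — holds.
C9: b=-7, h=4, e=-2; 1 of them equals -7 — holds.
C10: max(-2, -2) = -2, not -5 — does not hold.
C11: h × g = 4 × 15 = 60 — holds.

Constraint 10 is violated.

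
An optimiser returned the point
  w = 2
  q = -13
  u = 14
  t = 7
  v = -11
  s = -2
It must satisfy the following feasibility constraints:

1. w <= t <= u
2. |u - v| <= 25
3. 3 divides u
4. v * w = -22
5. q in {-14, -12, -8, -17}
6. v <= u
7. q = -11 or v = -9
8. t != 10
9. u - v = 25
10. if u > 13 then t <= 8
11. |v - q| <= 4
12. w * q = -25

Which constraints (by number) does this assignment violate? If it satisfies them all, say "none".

Constraints 3, 5, 7, and 12 do not hold.

1. values 2 <= 7 <= 14 — holds.
2. |14 - (-11)| = 25; 25 ≤ 25 — holds.
3. 14 = 3*4 + 2, so 3 does not divide 14 — does not hold.
4. v * w = -11 * 2 = -22 — holds.
5. q = -13 is not in {-14, -12, -8, -17} — does not hold.
6. v = -11, u = 14; -11 ≤ 14 — holds.
7. q = -13 ≠ -11 and v = -11 ≠ -9; both disjuncts false — does not hold.
8. t = 7, and 7 ≠ 10 — holds.
9. u - v = 14 - (-11) = 25 — holds.
10. u = 14 > 13, so we need t ≤ 8; t = 7 ≤ 8 — holds.
11. |-11 - (-13)| = 2; 2 ≤ 4 — holds.
12. w * q = 2 * (-13) = -26, not -25 — does not hold.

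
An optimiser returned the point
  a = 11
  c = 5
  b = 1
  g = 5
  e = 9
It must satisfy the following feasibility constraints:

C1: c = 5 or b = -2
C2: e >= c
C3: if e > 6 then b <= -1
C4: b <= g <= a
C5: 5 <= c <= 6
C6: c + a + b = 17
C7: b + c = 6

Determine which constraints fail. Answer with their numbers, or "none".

C1: c = 5 = 5 (first disjunct)  ✔
C2: e = 9, c = 5; 9 ≥ 5  ✔
C3: e = 9 > 6, so we need b ≤ -1; but b = 1 > -1  ✘
C4: values 1 <= 5 <= 11  ✔
C5: c = 5 lies in [5, 6]  ✔
C6: c + a + b = 5 + 11 + 1 = 17  ✔
C7: b + c = 1 + 5 = 6  ✔

Constraint 3 is violated.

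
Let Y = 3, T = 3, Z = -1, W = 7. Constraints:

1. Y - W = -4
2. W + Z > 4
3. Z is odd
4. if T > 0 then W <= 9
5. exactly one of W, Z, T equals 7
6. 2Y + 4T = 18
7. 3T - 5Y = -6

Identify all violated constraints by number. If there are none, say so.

1. Y - W = 3 - 7 = -4 — holds.
2. W + Z = 7 + (-1) = 6; 6 > 4 — holds.
3. Z = -1 is odd — holds.
4. T = 3 > 0, so we need W ≤ 9; W = 7 ≤ 9 — holds.
5. W=7, Z=-1, T=3; 1 of them equals 7 — holds.
6. 2Y + 4T = 2(3) + 4(3) = 18 — holds.
7. 3T - 5Y = 3(3) - 5(3) = -6 — holds.

The assignment satisfies every constraint.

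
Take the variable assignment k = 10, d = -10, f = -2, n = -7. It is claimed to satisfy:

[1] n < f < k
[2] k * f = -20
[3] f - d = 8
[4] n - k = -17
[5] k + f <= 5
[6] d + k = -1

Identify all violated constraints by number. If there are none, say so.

Constraints 5, 6 do not hold.

[1] values -7 < -2 < 10  holds
[2] k * f = 10 * (-2) = -20  holds
[3] f - d = -2 - (-10) = 8  holds
[4] n - k = -7 - 10 = -17  holds
[5] k + f = 10 + (-2) = 8; 8 > 5, bound 5 not met  fails
[6] d + k = -10 + 10 = 0, not -1  fails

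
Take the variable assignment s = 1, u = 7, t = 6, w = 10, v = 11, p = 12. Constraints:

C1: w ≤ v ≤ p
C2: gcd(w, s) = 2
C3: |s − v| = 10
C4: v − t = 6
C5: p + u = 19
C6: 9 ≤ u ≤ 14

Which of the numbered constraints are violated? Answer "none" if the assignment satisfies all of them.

C1: values 10 ≤ 11 ≤ 12 — satisfied.
C2: gcd(10, 1) = 1, not 2 — violated.
C3: |1 − 11| = 10 — satisfied.
C4: v − t = 11 − 6 = 5, not 6 — violated.
C5: p + u = 12 + 7 = 19 — satisfied.
C6: u = 7 is outside [9, 14] — violated.

Constraints 2, 4, 6 do not hold.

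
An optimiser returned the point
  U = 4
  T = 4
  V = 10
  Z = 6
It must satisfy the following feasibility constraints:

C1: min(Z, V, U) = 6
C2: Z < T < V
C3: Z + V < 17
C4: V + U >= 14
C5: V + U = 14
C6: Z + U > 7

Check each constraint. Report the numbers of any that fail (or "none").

C1: min(6, 10, 4) = 4, not 6  ✗
C2: values 6, 4, 10; Z = 6 is not < T = 4  ✗
C3: Z + V = 6 + 10 = 16; 16 < 17  ✓
C4: V + U = 10 + 4 = 14; 14 ≥ 14  ✓
C5: V + U = 10 + 4 = 14  ✓
C6: Z + U = 6 + 4 = 10; 10 > 7  ✓

Constraints 1 and 2 do not hold.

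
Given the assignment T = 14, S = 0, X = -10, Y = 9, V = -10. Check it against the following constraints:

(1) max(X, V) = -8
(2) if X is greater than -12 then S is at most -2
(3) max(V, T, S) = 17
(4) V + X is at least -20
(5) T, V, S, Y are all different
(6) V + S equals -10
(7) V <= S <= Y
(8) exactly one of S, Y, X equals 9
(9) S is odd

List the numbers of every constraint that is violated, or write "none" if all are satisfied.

(1) max(-10, -10) = -10, not -8  fails
(2) X = -10 > -12, so we need S ≤ -2; but S = 0 > -2  fails
(3) max(-10, 14, 0) = 14, not 17  fails
(4) V + X = -10 + (-10) = -20; -20 ≥ -20  holds
(5) values 14, -10, 0, 9 are pairwise distinct  holds
(6) V + S = -10 + 0 = -10  holds
(7) values -10 <= 0 <= 9  holds
(8) S=0, Y=9, X=-10; 1 of them equals 9  holds
(9) S = 0 is even  fails

Constraints 1, 2, 3, and 9 do not hold.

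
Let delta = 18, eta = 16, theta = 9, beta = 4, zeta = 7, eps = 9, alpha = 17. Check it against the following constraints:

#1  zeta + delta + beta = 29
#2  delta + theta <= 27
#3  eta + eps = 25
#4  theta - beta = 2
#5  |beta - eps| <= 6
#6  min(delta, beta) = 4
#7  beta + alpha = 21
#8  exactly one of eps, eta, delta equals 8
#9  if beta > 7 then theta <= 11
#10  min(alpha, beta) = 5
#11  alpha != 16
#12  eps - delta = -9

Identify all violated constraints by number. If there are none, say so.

#1 zeta + delta + beta = 7 + 18 + 4 = 29  ✔
#2 delta + theta = 18 + 9 = 27; 27 ≤ 27  ✔
#3 eta + eps = 16 + 9 = 25  ✔
#4 theta - beta = 9 - 4 = 5, not 2  ✘
#5 |4 - 9| = 5; 5 ≤ 6  ✔
#6 min(18, 4) = 4  ✔
#7 beta + alpha = 4 + 17 = 21  ✔
#8 eps=9, eta=16, delta=18; 0 of them equal 8, not exactly one  ✘
#9 beta = 4, not > 7; antecedent false, conditional vacuously true  ✔
#10 min(17, 4) = 4, not 5  ✘
#11 alpha = 17, and 17 ≠ 16  ✔
#12 eps - delta = 9 - 18 = -9  ✔

No — constraints 4, 8, 10 are not satisfied.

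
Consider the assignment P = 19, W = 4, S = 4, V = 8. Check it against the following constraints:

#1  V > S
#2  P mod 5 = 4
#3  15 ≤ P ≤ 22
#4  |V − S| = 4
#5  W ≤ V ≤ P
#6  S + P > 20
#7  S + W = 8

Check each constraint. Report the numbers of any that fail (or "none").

No violations.

#1 V = 8, S = 4; 8 > 4  OK
#2 19 mod 5 = 4  OK
#3 P = 19 lies in [15, 22]  OK
#4 |8 − 4| = 4  OK
#5 values 4 ≤ 8 ≤ 19  OK
#6 S + P = 4 + 19 = 23; 23 > 20  OK
#7 S + W = 4 + 4 = 8  OK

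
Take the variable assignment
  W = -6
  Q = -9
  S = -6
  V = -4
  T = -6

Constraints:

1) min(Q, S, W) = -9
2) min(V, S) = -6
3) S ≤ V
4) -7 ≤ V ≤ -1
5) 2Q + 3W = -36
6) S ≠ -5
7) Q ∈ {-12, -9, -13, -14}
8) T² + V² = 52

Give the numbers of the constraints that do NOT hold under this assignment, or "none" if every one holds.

All constraints are satisfied.

1) min(-9, -6, -6) = -9 — holds.
2) min(-4, -6) = -6 — holds.
3) S = -6, V = -4; -6 ≤ -4 — holds.
4) V = -4 lies in [-7, -1] — holds.
5) 2Q + 3W = 2(-9) + 3(-6) = -36 — holds.
6) S = -6, and -6 ≠ -5 — holds.
7) Q = -9 is in {-12, -9, -13, -14} — holds.
8) T² + V² = (-6)² + (-4)² = 36 + 16 = 52 — holds.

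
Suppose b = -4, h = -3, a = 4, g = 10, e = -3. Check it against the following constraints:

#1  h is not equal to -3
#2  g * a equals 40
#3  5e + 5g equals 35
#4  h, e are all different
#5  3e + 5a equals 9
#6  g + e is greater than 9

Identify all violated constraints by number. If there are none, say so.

#1 h = -3, but -3 is required to differ — violated.
#2 g * a = 10 * 4 = 40 — satisfied.
#3 5e + 5g = 5(-3) + 5(10) = 35 — satisfied.
#4 h = e = -3, not all different — violated.
#5 3e + 5a = 3(-3) + 5(4) = 11, not 9 — violated.
#6 g + e = 10 + (-3) = 7; 7 ≤ 9, bound 9 not met — violated.

Constraints 1, 4, 5, 6 do not hold.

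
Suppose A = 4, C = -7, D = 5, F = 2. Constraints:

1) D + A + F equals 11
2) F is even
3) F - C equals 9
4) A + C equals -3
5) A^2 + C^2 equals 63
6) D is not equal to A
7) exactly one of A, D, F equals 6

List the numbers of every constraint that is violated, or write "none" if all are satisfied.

Constraints 5 and 7 do not hold.

1) D + A + F = 5 + 4 + 2 = 11 — holds.
2) F = 2 is even — holds.
3) F - C = 2 - (-7) = 9 — holds.
4) A + C = 4 + (-7) = -3 — holds.
5) A^2 + C^2 = 4^2 + (-7)^2 = 16 + 49 = 65, not 63 — does not hold.
6) D = 5, A = 4; distinct — holds.
7) A=4, D=5, F=2; 0 of them equal 6, not exactly one — does not hold.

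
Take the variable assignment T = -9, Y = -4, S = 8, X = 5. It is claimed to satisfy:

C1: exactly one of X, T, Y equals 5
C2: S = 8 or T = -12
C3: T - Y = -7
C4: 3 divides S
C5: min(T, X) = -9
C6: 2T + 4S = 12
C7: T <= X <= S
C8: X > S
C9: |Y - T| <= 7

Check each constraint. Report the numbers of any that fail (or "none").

Constraints 3, 4, 6, and 8 do not hold.

C1: X=5, T=-9, Y=-4; 1 of them equals 5  yes
C2: S = 8 = 8 (first disjunct)  yes
C3: T - Y = -9 - (-4) = -5, not -7  no
C4: 8 = 3*2 + 2, so 3 does not divide 8  no
C5: min(-9, 5) = -9  yes
C6: 2T + 4S = 2(-9) + 4(8) = 14, not 12  no
C7: values -9 <= 5 <= 8  yes
C8: X = 5, S = 8; 5 ≤ 8 (want >)  no
C9: |-4 - (-9)| = 5; 5 ≤ 7  yes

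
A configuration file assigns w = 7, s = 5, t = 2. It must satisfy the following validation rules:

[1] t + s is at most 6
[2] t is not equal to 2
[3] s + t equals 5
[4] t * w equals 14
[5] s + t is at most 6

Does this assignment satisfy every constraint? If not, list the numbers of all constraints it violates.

[1] t + s = 2 + 5 = 7; 7 > 6, bound 6 not met — does not hold.
[2] t = 2, but 2 is required to differ — does not hold.
[3] s + t = 5 + 2 = 7, not 5 — does not hold.
[4] t * w = 2 * 7 = 14 — holds.
[5] s + t = 5 + 2 = 7; 7 > 6, bound 6 not met — does not hold.

No — constraints 1, 2, 3, and 5 are not satisfied.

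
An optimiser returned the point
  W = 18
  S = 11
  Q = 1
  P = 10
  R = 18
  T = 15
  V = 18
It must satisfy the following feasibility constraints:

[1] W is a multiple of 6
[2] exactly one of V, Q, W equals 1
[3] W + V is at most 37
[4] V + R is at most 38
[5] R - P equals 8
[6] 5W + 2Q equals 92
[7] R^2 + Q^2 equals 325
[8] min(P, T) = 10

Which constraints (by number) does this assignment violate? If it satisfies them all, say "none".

No violations.

[1] 18 / 6 = 3, so 6 divides 18  ✔
[2] V=18, Q=1, W=18; 1 of them equals 1  ✔
[3] W + V = 18 + 18 = 36; 36 ≤ 37  ✔
[4] V + R = 18 + 18 = 36; 36 ≤ 38  ✔
[5] R - P = 18 - 10 = 8  ✔
[6] 5W + 2Q = 5(18) + 2(1) = 92  ✔
[7] R^2 + Q^2 = 18^2 + 1^2 = 324 + 1 = 325  ✔
[8] min(10, 15) = 10  ✔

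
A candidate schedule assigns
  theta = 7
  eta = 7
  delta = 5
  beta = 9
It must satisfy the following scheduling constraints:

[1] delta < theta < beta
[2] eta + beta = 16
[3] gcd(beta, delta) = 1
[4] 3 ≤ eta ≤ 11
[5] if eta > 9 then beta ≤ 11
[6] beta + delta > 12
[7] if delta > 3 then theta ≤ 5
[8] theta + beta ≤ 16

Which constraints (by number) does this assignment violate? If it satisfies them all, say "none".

The assignment fails constraint 7.

[1] values 5 < 7 < 9  ✔
[2] eta + beta = 7 + 9 = 16  ✔
[3] gcd(9, 5) = 1  ✔
[4] eta = 7 lies in [3, 11]  ✔
[5] eta = 7, not > 9; antecedent false, conditional vacuously true  ✔
[6] beta + delta = 9 + 5 = 14; 14 > 12  ✔
[7] delta = 5 > 3, so we need theta ≤ 5; but theta = 7 > 5  ✘
[8] theta + beta = 7 + 9 = 16; 16 ≤ 16  ✔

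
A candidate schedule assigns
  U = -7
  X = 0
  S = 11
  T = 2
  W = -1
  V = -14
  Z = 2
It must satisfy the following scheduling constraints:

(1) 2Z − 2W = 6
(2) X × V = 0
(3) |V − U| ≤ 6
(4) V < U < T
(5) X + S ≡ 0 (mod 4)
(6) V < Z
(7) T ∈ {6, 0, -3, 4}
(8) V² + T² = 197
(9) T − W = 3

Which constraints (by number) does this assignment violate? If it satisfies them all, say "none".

Constraints 3, 5, 7, and 8 do not hold.

(1) 2Z − 2W = 2(2) − 2(-1) = 6 — satisfied.
(2) X × V = 0 × (-14) = 0 — satisfied.
(3) |-14 − (-7)| = 7; 7 > 6, exceeds bound 6 — violated.
(4) values -14 < -7 < 2 — satisfied.
(5) X + S = 11; 11 mod 4 = 3, not 0 — violated.
(6) V = -14, Z = 2; -14 < 2 — satisfied.
(7) T = 2 is not in {6, 0, -3, 4} — violated.
(8) V² + T² = (-14)² + 2² = 196 + 4 = 200, not 197 — violated.
(9) T − W = 2 − (-1) = 3 — satisfied.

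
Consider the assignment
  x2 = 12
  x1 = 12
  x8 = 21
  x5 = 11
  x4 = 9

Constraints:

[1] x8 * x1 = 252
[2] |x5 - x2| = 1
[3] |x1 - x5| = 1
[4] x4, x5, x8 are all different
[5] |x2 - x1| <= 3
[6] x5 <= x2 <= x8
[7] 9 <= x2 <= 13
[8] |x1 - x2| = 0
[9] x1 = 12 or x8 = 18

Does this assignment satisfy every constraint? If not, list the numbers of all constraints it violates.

None — every constraint holds.

[1] x8 * x1 = 21 * 12 = 252  OK
[2] |11 - 12| = 1  OK
[3] |12 - 11| = 1  OK
[4] values 9, 11, 21 are pairwise distinct  OK
[5] |12 - 12| = 0; 0 ≤ 3  OK
[6] values 11 <= 12 <= 21  OK
[7] x2 = 12 lies in [9, 13]  OK
[8] |12 - 12| = 0  OK
[9] x1 = 12 = 12 (first disjunct)  OK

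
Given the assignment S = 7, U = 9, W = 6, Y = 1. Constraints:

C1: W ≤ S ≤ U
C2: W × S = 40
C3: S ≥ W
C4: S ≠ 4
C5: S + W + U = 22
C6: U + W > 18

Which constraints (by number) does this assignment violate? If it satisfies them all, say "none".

C1: values 6 ≤ 7 ≤ 9 — holds.
C2: W × S = 6 × 7 = 42, not 40 — does not hold.
C3: S = 7, W = 6; 7 ≥ 6 — holds.
C4: S = 7, and 7 ≠ 4 — holds.
C5: S + W + U = 7 + 6 + 9 = 22 — holds.
C6: U + W = 9 + 6 = 15; 15 ≤ 18, bound 18 not met — does not hold.

Constraints 2, 6 are violated.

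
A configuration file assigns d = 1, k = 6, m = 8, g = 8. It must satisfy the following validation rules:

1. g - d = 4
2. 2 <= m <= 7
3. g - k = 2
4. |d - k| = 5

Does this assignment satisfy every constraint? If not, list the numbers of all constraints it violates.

1. g - d = 8 - 1 = 7, not 4 — fails.
2. m = 8 is outside [2, 7] — fails.
3. g - k = 8 - 6 = 2 — holds.
4. |1 - 6| = 5 — holds.

Violated: 1 and 2.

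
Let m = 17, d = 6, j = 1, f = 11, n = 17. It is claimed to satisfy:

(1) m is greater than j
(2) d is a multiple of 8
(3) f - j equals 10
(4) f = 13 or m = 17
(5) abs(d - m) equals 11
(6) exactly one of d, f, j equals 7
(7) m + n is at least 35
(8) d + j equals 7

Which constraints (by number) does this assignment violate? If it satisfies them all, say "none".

Constraints 2, 6, and 7 do not hold.

(1) m = 17, j = 1; 17 > 1 — holds.
(2) 6 = 8*0 + 6, so 8 does not divide 6 — does not hold.
(3) f - j = 11 - 1 = 10 — holds.
(4) f = 11 ≠ 13, but m = 17 = 17 (second disjunct) — holds.
(5) abs(6 - 17) = 11 — holds.
(6) d=6, f=11, j=1; 0 of them equal 7, not exactly one — does not hold.
(7) m + n = 17 + 17 = 34; 34 < 35, bound 35 not met — does not hold.
(8) d + j = 6 + 1 = 7 — holds.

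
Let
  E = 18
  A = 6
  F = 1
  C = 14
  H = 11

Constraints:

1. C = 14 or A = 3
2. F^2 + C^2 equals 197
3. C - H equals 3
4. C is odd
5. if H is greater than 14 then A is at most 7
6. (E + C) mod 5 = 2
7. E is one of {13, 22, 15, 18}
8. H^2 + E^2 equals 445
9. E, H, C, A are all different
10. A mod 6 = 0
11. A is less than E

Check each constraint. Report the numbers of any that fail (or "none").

Constraint 4 is violated.

1. C = 14 = 14 (first disjunct) — holds.
2. F^2 + C^2 = 1^2 + 14^2 = 1 + 196 = 197 — holds.
3. C - H = 14 - 11 = 3 — holds.
4. C = 14 is even — fails.
5. H = 11, not > 14; antecedent false, conditional vacuously true — holds.
6. E + C = 32; 32 mod 5 = 2 — holds.
7. E = 18 is in {13, 22, 15, 18} — holds.
8. H^2 + E^2 = 11^2 + 18^2 = 121 + 324 = 445 — holds.
9. values 18, 11, 14, 6 are pairwise distinct — holds.
10. 6 mod 6 = 0 — holds.
11. A = 6, E = 18; 6 < 18 — holds.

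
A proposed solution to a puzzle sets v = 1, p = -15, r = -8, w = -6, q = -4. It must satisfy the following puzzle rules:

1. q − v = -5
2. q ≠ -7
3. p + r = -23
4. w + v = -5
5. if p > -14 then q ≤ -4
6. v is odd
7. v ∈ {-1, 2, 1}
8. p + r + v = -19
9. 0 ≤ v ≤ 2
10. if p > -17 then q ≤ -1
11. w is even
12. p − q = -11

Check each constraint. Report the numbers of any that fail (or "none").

Constraint 8 is violated.

1. q − v = -4 − 1 = -5 — OK.
2. q = -4, and -4 ≠ -7 — OK.
3. p + r = -15 + (-8) = -23 — OK.
4. w + v = -6 + 1 = -5 — OK.
5. p = -15, not > -14; antecedent false, conditional vacuously true — OK.
6. v = 1 is odd — OK.
7. v = 1 is in {-1, 2, 1} — OK.
8. p + r + v = -15 + (-8) + 1 = -22, not -19 — violated.
9. v = 1 lies in [0, 2] — OK.
10. p = -15 > -17, so we need q ≤ -1; q = -4 ≤ -1 — OK.
11. w = -6 is even — OK.
12. p − q = -15 − (-4) = -11 — OK.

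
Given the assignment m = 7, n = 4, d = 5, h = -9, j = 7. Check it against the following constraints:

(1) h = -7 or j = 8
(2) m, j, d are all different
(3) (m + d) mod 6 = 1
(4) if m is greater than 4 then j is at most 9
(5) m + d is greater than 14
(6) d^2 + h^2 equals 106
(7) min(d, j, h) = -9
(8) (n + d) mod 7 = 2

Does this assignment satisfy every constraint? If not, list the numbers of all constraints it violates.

(1) h = -9 ≠ -7 and j = 7 ≠ 8; both disjuncts false — does not hold.
(2) m = j = 7, not all different — does not hold.
(3) m + d = 12; 12 mod 6 = 0, not 1 — does not hold.
(4) m = 7 > 4, so we need j ≤ 9; j = 7 ≤ 9 — holds.
(5) m + d = 7 + 5 = 12; 12 ≤ 14, bound 14 not met — does not hold.
(6) d^2 + h^2 = 5^2 + (-9)^2 = 25 + 81 = 106 — holds.
(7) min(5, 7, -9) = -9 — holds.
(8) n + d = 9; 9 mod 7 = 2 — holds.

No — constraints 1, 2, 3, and 5 are not satisfied.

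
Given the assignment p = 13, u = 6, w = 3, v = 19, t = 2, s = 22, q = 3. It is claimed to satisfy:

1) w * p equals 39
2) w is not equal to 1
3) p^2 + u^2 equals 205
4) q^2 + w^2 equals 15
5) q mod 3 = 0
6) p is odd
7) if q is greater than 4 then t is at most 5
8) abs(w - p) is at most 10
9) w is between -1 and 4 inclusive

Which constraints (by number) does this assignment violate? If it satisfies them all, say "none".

The assignment fails constraint 4.

1) w * p = 3 * 13 = 39 — satisfied.
2) w = 3, and 3 ≠ 1 — satisfied.
3) p^2 + u^2 = 13^2 + 6^2 = 169 + 36 = 205 — satisfied.
4) q^2 + w^2 = 3^2 + 3^2 = 9 + 9 = 18, not 15 — violated.
5) 3 mod 3 = 0 — satisfied.
6) p = 13 is odd — satisfied.
7) q = 3, not > 4; antecedent false, conditional vacuously true — satisfied.
8) abs(3 - 13) = 10; 10 ≤ 10 — satisfied.
9) w = 3 lies in [-1, 4] — satisfied.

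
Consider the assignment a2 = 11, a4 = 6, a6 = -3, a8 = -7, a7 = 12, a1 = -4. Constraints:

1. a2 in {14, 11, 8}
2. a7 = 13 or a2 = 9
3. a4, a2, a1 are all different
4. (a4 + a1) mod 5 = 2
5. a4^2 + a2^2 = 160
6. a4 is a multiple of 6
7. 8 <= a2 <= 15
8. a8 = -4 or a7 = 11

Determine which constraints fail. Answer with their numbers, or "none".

1. a2 = 11 is in {14, 11, 8} — holds.
2. a7 = 12 ≠ 13 and a2 = 11 ≠ 9; both disjuncts false — does not hold.
3. values 6, 11, -4 are pairwise distinct — holds.
4. a4 + a1 = 2; 2 mod 5 = 2 — holds.
5. a4^2 + a2^2 = 6^2 + 11^2 = 36 + 121 = 157, not 160 — does not hold.
6. 6 / 6 = 1, so 6 divides 6 — holds.
7. a2 = 11 lies in [8, 15] — holds.
8. a8 = -7 ≠ -4 and a7 = 12 ≠ 11; both disjuncts false — does not hold.

The assignment fails constraints 2, 5, 8.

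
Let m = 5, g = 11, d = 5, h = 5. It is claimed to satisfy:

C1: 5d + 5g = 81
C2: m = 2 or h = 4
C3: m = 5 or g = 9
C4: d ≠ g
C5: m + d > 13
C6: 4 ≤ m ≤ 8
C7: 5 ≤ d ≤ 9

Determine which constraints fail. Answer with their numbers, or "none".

C1: 5d + 5g = 5(5) + 5(11) = 80, not 81 — does not hold.
C2: m = 5 ≠ 2 and h = 5 ≠ 4; both disjuncts false — does not hold.
C3: m = 5 = 5 (first disjunct) — holds.
C4: d = 5, g = 11; distinct — holds.
C5: m + d = 5 + 5 = 10; 10 ≤ 13, bound 13 not met — does not hold.
C6: m = 5 lies in [4, 8] — holds.
C7: d = 5 lies in [5, 9] — holds.

No — constraints 1, 2, 5 are not satisfied.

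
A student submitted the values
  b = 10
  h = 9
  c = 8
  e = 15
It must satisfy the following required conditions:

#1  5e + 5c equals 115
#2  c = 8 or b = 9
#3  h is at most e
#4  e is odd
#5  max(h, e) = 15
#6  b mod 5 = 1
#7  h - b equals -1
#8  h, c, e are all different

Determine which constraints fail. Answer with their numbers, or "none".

Constraint 6 does not hold.

#1 5e + 5c = 5(15) + 5(8) = 115 — holds.
#2 c = 8 = 8 (first disjunct) — holds.
#3 h = 9, e = 15; 9 ≤ 15 — holds.
#4 e = 15 is odd — holds.
#5 max(9, 15) = 15 — holds.
#6 10 mod 5 = 0, not 1 — fails.
#7 h - b = 9 - 10 = -1 — holds.
#8 values 9, 8, 15 are pairwise distinct — holds.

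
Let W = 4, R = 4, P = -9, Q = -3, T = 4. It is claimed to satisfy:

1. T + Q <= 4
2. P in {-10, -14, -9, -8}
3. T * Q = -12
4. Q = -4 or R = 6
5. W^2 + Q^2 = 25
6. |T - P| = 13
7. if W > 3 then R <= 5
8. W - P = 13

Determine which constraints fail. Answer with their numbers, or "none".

Constraint 4 is violated.

1. T + Q = 4 + (-3) = 1; 1 ≤ 4 — holds.
2. P = -9 is in {-10, -14, -9, -8} — holds.
3. T * Q = 4 * (-3) = -12 — holds.
4. Q = -3 ≠ -4 and R = 4 ≠ 6; both disjuncts false — fails.
5. W^2 + Q^2 = 4^2 + (-3)^2 = 16 + 9 = 25 — holds.
6. |4 - (-9)| = 13 — holds.
7. W = 4 > 3, so we need R ≤ 5; R = 4 ≤ 5 — holds.
8. W - P = 4 - (-9) = 13 — holds.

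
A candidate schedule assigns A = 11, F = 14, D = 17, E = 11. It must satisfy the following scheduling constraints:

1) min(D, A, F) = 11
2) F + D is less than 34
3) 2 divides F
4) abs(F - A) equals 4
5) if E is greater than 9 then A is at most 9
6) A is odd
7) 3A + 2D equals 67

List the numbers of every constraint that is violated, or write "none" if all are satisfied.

Constraints 4 and 5 do not hold.

1) min(17, 11, 14) = 11  true
2) F + D = 14 + 17 = 31; 31 < 34  true
3) 14 / 2 = 7, so 2 divides 14  true
4) abs(14 - 11) = 3, not 4  false
5) E = 11 > 9, so we need A ≤ 9; but A = 11 > 9  false
6) A = 11 is odd  true
7) 3A + 2D = 3(11) + 2(17) = 67  true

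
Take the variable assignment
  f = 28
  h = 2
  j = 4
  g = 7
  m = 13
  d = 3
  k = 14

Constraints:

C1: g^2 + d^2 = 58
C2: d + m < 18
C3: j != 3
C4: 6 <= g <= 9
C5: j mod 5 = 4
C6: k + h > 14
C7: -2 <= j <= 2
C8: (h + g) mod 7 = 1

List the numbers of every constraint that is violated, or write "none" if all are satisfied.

Constraints 7 and 8 do not hold.

C1: g^2 + d^2 = 7^2 + 3^2 = 49 + 9 = 58  true
C2: d + m = 3 + 13 = 16; 16 < 18  true
C3: j = 4, and 4 ≠ 3  true
C4: g = 7 lies in [6, 9]  true
C5: 4 mod 5 = 4  true
C6: k + h = 14 + 2 = 16; 16 > 14  true
C7: j = 4 is outside [-2, 2]  false
C8: h + g = 9; 9 mod 7 = 2, not 1  false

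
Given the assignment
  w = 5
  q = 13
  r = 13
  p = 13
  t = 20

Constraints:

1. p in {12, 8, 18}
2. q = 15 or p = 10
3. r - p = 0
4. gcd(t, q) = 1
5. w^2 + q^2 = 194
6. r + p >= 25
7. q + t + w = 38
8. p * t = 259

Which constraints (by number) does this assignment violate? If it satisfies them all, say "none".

1. p = 13 is not in {12, 8, 18} — does not hold.
2. q = 13 ≠ 15 and p = 13 ≠ 10; both disjuncts false — does not hold.
3. r - p = 13 - 13 = 0 — holds.
4. gcd(20, 13) = 1 — holds.
5. w^2 + q^2 = 5^2 + 13^2 = 25 + 169 = 194 — holds.
6. r + p = 13 + 13 = 26; 26 ≥ 25 — holds.
7. q + t + w = 13 + 20 + 5 = 38 — holds.
8. p * t = 13 * 20 = 260, not 259 — does not hold.

Constraints 1, 2, and 8 do not hold.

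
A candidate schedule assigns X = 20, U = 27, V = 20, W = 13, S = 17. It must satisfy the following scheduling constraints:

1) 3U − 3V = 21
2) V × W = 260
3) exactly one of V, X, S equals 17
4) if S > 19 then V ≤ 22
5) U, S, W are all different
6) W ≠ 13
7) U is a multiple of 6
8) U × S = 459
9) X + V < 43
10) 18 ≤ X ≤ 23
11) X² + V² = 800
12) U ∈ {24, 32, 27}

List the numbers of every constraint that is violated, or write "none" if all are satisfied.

Violated: 6, 7.

1) 3U − 3V = 3(27) − 3(20) = 21  yes
2) V × W = 20 × 13 = 260  yes
3) V=20, X=20, S=17; 1 of them equals 17  yes
4) S = 17, not > 19; antecedent false, conditional vacuously true  yes
5) values 27, 17, 13 are pairwise distinct  yes
6) W = 13, but 13 is required to differ  no
7) 27 = 6×4 + 3, so 6 does not divide 27  no
8) U × S = 27 × 17 = 459  yes
9) X + V = 20 + 20 = 40; 40 < 43  yes
10) X = 20 lies in [18, 23]  yes
11) X² + V² = 20² + 20² = 400 + 400 = 800  yes
12) U = 27 is in {24, 32, 27}  yes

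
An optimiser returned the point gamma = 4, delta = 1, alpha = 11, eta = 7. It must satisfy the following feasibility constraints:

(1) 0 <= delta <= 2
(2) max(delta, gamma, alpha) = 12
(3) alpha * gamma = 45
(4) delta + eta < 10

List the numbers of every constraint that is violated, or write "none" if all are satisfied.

(1) delta = 1 lies in [0, 2]  ✔
(2) max(1, 4, 11) = 11, not 12  ✘
(3) alpha * gamma = 11 * 4 = 44, not 45  ✘
(4) delta + eta = 1 + 7 = 8; 8 < 10  ✔

Constraints 2 and 3 do not hold.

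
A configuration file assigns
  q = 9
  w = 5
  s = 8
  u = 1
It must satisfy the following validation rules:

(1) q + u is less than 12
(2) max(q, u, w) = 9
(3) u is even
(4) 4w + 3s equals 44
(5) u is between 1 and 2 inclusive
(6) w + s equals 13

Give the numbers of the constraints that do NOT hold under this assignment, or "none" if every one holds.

Violated: 3.

(1) q + u = 9 + 1 = 10; 10 < 12  yes
(2) max(9, 1, 5) = 9  yes
(3) u = 1 is odd  no
(4) 4w + 3s = 4(5) + 3(8) = 44  yes
(5) u = 1 lies in [1, 2]  yes
(6) w + s = 5 + 8 = 13  yes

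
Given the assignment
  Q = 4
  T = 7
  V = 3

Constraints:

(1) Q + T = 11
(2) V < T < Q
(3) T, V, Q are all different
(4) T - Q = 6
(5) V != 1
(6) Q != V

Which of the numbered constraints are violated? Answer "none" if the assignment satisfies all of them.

(1) Q + T = 4 + 7 = 11  true
(2) values 3, 7, 4; T = 7 is not < Q = 4  false
(3) values 7, 3, 4 are pairwise distinct  true
(4) T - Q = 7 - 4 = 3, not 6  false
(5) V = 3, and 3 ≠ 1  true
(6) Q = 4, V = 3; distinct  true

The assignment fails constraints 2 and 4.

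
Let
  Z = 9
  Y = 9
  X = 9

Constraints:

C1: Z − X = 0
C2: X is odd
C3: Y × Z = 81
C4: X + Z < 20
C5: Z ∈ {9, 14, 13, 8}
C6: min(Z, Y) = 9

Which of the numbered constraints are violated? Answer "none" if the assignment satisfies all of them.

C1: Z − X = 9 − 9 = 0  OK
C2: X = 9 is odd  OK
C3: Y × Z = 9 × 9 = 81  OK
C4: X + Z = 9 + 9 = 18; 18 < 20  OK
C5: Z = 9 is in {9, 14, 13, 8}  OK
C6: min(9, 9) = 9  OK

None — every constraint holds.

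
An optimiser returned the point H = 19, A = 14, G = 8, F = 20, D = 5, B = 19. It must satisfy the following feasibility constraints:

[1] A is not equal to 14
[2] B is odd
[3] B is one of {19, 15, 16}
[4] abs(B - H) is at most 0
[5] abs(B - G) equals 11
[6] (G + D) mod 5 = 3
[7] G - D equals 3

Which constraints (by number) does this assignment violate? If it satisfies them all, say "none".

[1] A = 14, but 14 is required to differ — violated.
[2] B = 19 is odd — OK.
[3] B = 19 is in {19, 15, 16} — OK.
[4] abs(19 - 19) = 0; 0 ≤ 0 — OK.
[5] abs(19 - 8) = 11 — OK.
[6] G + D = 13; 13 mod 5 = 3 — OK.
[7] G - D = 8 - 5 = 3 — OK.

The assignment fails constraint 1.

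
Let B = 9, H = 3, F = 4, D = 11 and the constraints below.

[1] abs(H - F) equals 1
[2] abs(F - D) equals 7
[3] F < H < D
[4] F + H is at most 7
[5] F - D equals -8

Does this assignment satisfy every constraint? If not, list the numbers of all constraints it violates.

Constraints 3 and 5 do not hold.

[1] abs(3 - 4) = 1 — satisfied.
[2] abs(4 - 11) = 7 — satisfied.
[3] values 4, 3, 11; F = 4 is not < H = 3 — violated.
[4] F + H = 4 + 3 = 7; 7 ≤ 7 — satisfied.
[5] F - D = 4 - 11 = -7, not -8 — violated.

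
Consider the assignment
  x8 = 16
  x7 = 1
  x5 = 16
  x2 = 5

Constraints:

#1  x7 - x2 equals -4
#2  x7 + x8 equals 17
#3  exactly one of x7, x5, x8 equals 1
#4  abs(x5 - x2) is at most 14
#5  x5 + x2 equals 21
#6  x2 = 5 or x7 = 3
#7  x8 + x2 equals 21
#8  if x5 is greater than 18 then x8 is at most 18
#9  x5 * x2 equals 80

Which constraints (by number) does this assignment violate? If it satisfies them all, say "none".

The assignment satisfies every constraint.

#1 x7 - x2 = 1 - 5 = -4 — holds.
#2 x7 + x8 = 1 + 16 = 17 — holds.
#3 x7=1, x5=16, x8=16; 1 of them equals 1 — holds.
#4 abs(16 - 5) = 11; 11 ≤ 14 — holds.
#5 x5 + x2 = 16 + 5 = 21 — holds.
#6 x2 = 5 = 5 (first disjunct) — holds.
#7 x8 + x2 = 16 + 5 = 21 — holds.
#8 x5 = 16, not > 18; antecedent false, conditional vacuously true — holds.
#9 x5 * x2 = 16 * 5 = 80 — holds.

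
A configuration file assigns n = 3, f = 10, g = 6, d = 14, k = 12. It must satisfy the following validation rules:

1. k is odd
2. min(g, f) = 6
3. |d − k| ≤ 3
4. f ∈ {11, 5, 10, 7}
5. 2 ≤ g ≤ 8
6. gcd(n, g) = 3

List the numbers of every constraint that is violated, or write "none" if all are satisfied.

1. k = 12 is even  ✗
2. min(6, 10) = 6  ✓
3. |14 − 12| = 2; 2 ≤ 3  ✓
4. f = 10 is in {11, 5, 10, 7}  ✓
5. g = 6 lies in [2, 8]  ✓
6. gcd(3, 6) = 3  ✓

Violated: 1.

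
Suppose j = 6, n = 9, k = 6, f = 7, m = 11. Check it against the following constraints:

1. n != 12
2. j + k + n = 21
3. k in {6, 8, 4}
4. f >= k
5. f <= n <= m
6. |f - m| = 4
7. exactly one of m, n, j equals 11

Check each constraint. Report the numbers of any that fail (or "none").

The assignment satisfies every constraint.

1. n = 9, and 9 ≠ 12  ✔
2. j + k + n = 6 + 6 + 9 = 21  ✔
3. k = 6 is in {6, 8, 4}  ✔
4. f = 7, k = 6; 7 ≥ 6  ✔
5. values 7 <= 9 <= 11  ✔
6. |7 - 11| = 4  ✔
7. m=11, n=9, j=6; 1 of them equals 11  ✔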